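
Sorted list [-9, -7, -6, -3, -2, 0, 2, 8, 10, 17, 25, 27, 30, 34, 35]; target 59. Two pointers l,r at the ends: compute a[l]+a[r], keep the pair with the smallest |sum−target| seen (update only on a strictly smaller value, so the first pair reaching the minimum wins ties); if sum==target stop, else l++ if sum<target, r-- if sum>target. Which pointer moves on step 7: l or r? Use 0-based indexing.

l

l=0 r=14: -9+35=26 d=33 *, l++
l=1 r=14: -7+35=28 d=31 *, l++
l=2 r=14: -6+35=29 d=30 *, l++
l=3 r=14: -3+35=32 d=27 *, l++
l=4 r=14: -2+35=33 d=26 *, l++
l=5 r=14: 0+35=35 d=24 *, l++
l=6 r=14: 2+35=37 d=22 *, l++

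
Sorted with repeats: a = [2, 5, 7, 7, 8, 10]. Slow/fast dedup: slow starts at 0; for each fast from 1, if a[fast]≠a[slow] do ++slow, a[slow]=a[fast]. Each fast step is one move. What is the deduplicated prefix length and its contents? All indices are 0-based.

(s=0,f=1) a[fast]=5≠a[slow]=2 write a[1]=5 → slow++,fast++
(s=1,f=2) a[fast]=7≠a[slow]=5 write a[2]=7 → slow++,fast++
(s=2,f=3) a[fast]=7=a[slow] dup → fast++
(s=2,f=4) a[fast]=8≠a[slow]=7 write a[3]=8 → slow++,fast++
(s=3,f=5) a[fast]=10≠a[slow]=8 write a[4]=10 → slow++,fast++

length 5; prefix = [2, 5, 7, 8, 10]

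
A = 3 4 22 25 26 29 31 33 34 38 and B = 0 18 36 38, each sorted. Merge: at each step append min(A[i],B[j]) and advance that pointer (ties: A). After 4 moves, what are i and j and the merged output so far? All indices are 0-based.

i=0 j=0: A[i]=3>B[j]=0 take 0, j++
i=0 j=1: A[i]=3<=B[j]=18 take 3, i++
i=1 j=1: A[i]=4<=B[j]=18 take 4, i++
i=2 j=1: A[i]=22>B[j]=18 take 18, j++

i=2, j=2, merged so far=[0, 3, 4, 18]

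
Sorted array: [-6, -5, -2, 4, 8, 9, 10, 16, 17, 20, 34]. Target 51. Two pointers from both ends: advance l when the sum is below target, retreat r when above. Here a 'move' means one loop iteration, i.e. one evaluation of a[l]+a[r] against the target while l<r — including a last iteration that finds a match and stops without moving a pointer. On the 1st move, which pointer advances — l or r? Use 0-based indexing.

[0,10] -6+34=28 <51 → l++

l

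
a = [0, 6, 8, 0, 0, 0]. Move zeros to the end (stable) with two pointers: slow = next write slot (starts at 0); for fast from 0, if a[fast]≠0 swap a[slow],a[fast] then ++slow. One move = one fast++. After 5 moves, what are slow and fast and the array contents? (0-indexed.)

slow=2, fast=5, a=[6, 8, 0, 0, 0, 0]

slow=0 fast=0: a[fast]=0, fast++
slow=0 fast=1: a[fast]=6≠0 swap→a[0]=6, slow++,fast++
slow=1 fast=2: a[fast]=8≠0 swap→a[1]=8, slow++,fast++
slow=2 fast=3: a[fast]=0, fast++
slow=2 fast=4: a[fast]=0, fast++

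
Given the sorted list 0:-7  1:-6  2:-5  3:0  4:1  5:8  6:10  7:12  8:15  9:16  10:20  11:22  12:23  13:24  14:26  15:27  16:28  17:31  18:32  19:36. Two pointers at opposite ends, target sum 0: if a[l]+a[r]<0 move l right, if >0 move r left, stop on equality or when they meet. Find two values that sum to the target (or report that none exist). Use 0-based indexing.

l=0 r=19: -7+36=29 >0, r--
l=0 r=18: -7+32=25 >0, r--
l=0 r=17: -7+31=24 >0, r--
l=0 r=16: -7+28=21 >0, r--
l=0 r=15: -7+27=20 >0, r--
l=0 r=14: -7+26=19 >0, r--
l=0 r=13: -7+24=17 >0, r--
l=0 r=12: -7+23=16 >0, r--
l=0 r=11: -7+22=15 >0, r--
l=0 r=10: -7+20=13 >0, r--
l=0 r=9: -7+16=9 >0, r--
l=0 r=8: -7+15=8 >0, r--
l=0 r=7: -7+12=5 >0, r--
l=0 r=6: -7+10=3 >0, r--
l=0 r=5: -7+8=1 >0, r--
l=0 r=4: -7+1=-6 <0, l++
l=1 r=4: -6+1=-5 <0, l++
l=2 r=4: -5+1=-4 <0, l++
l=3 r=4: 0+1=1 >0, r--

no pair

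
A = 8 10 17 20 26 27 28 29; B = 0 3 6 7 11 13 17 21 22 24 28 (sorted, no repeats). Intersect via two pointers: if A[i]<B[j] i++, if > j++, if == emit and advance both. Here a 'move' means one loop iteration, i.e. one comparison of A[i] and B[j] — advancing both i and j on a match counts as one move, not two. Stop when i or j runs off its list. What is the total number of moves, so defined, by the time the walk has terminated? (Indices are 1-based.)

[i=1,j=1] 8>0 → j++
[i=1,j=2] 8>3 → j++
[i=1,j=3] 8>6 → j++
[i=1,j=4] 8>7 → j++
[i=1,j=5] 8<11 → i++
[i=2,j=5] 10<11 → i++
[i=3,j=5] 17>11 → j++
[i=3,j=6] 17>13 → j++
[i=3,j=7] 17==17 emit → i++,j++
[i=4,j=8] 20<21 → i++
[i=5,j=8] 26>21 → j++
[i=5,j=9] 26>22 → j++
[i=5,j=10] 26>24 → j++
[i=5,j=11] 26<28 → i++
[i=6,j=11] 27<28 → i++
[i=7,j=11] 28==28 emit → i++,j++

16 moves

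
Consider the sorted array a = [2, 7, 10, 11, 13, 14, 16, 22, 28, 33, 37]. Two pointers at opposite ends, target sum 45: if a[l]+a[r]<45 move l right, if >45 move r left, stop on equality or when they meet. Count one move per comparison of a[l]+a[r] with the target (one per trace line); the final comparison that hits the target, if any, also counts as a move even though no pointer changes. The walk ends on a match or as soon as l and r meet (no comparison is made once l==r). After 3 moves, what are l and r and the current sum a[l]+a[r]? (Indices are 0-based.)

l=2, r=9, sum=43

[0,10] 2+37=39 <45 → l++
[1,10] 7+37=44 <45 → l++
[2,10] 10+37=47 >45 → r--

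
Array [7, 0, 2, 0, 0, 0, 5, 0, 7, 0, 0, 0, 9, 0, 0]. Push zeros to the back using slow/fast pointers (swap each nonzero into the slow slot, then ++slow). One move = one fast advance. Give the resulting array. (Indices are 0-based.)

[7, 2, 5, 7, 9, 0, 0, 0, 0, 0, 0, 0, 0, 0, 0]

slow=0 fast=0: a[fast]=7≠0 swap→a[0]=7, slow++,fast++
slow=1 fast=1: a[fast]=0, fast++
slow=1 fast=2: a[fast]=2≠0 swap→a[1]=2, slow++,fast++
slow=2 fast=3: a[fast]=0, fast++
slow=2 fast=4: a[fast]=0, fast++
slow=2 fast=5: a[fast]=0, fast++
slow=2 fast=6: a[fast]=5≠0 swap→a[2]=5, slow++,fast++
slow=3 fast=7: a[fast]=0, fast++
slow=3 fast=8: a[fast]=7≠0 swap→a[3]=7, slow++,fast++
slow=4 fast=9: a[fast]=0, fast++
slow=4 fast=10: a[fast]=0, fast++
slow=4 fast=11: a[fast]=0, fast++
slow=4 fast=12: a[fast]=9≠0 swap→a[4]=9, slow++,fast++
slow=5 fast=13: a[fast]=0, fast++
slow=5 fast=14: a[fast]=0, fast++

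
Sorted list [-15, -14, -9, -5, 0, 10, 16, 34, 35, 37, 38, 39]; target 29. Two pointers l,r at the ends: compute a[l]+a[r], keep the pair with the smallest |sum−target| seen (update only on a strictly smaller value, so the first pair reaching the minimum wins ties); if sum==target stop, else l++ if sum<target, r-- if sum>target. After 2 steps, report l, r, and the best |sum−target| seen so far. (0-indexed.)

l=0 r=11: -15+39=24 d=5 *, l++
l=1 r=11: -14+39=25 d=4 *, l++

l=2, r=11, best |Δ|=4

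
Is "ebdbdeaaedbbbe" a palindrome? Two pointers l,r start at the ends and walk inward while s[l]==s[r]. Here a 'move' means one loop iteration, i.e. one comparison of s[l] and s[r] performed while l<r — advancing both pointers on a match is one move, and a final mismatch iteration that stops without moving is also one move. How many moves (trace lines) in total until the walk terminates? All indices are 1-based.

l=1 r=14: 'e'=='e', l++,r--
l=2 r=13: 'b'=='b', l++,r--
l=3 r=12: 'd'!='b', stop

3 moves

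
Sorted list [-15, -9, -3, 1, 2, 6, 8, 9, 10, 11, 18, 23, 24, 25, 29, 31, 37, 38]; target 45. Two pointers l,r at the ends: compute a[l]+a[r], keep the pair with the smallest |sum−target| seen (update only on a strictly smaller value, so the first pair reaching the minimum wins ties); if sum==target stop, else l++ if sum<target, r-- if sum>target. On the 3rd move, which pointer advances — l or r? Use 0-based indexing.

[0,17] -15+38=23 d=22 * → l++
[1,17] -9+38=29 d=16 * → l++
[2,17] -3+38=35 d=10 * → l++

l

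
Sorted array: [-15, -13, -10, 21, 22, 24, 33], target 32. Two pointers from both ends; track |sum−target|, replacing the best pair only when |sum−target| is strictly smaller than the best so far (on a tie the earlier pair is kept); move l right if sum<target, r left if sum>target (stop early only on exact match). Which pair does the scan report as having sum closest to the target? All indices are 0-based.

pair (-10, 33) with sum 23 (|Δ|=9)

l=0 r=6: -15+33=18 d=14 *, l++
l=1 r=6: -13+33=20 d=12 *, l++
l=2 r=6: -10+33=23 d=9 *, l++
l=3 r=6: 21+33=54 d=22, r--
l=3 r=5: 21+24=45 d=13, r--
l=3 r=4: 21+22=43 d=11, r--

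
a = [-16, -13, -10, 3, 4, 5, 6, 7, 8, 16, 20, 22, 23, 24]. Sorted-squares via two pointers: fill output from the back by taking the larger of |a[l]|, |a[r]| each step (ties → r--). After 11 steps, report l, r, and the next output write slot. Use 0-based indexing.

l=3, r=5, next write slot=2

[0,13] |-16|<=|24| out[13]=576 → r--
[0,12] |-16|<=|23| out[12]=529 → r--
[0,11] |-16|<=|22| out[11]=484 → r--
[0,10] |-16|<=|20| out[10]=400 → r--
[0,9] |-16|<=|16| out[9]=256 → r--
[0,8] |-16|>|8| out[8]=256 → l++
[1,8] |-13|>|8| out[7]=169 → l++
[2,8] |-10|>|8| out[6]=100 → l++
[3,8] |3|<=|8| out[5]=64 → r--
[3,7] |3|<=|7| out[4]=49 → r--
[3,6] |3|<=|6| out[3]=36 → r--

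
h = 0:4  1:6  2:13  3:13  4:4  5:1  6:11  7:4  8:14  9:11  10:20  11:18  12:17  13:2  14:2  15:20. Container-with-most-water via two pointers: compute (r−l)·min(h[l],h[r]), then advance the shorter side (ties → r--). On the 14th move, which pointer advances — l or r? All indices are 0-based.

[0,15] min(4,20)*15=60 best=60 * → l++
[1,15] min(6,20)*14=84 best=84 * → l++
[2,15] min(13,20)*13=169 best=169 * → l++
[3,15] min(13,20)*12=156 best=169 → l++
[4,15] min(4,20)*11=44 best=169 → l++
[5,15] min(1,20)*10=10 best=169 → l++
[6,15] min(11,20)*9=99 best=169 → l++
[7,15] min(4,20)*8=32 best=169 → l++
[8,15] min(14,20)*7=98 best=169 → l++
[9,15] min(11,20)*6=66 best=169 → l++
[10,15] min(20,20)*5=100 best=169 → r--
[10,14] min(20,2)*4=8 best=169 → r--
[10,13] min(20,2)*3=6 best=169 → r--
[10,12] min(20,17)*2=34 best=169 → r--

r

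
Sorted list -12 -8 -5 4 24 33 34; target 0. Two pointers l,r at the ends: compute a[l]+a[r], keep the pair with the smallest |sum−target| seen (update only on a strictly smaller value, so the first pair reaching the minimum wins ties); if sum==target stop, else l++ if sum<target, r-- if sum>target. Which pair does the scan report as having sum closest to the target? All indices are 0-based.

pair (-5, 4) with sum -1 (|Δ|=1)

l=0 r=6: -12+34=22 d=22 *, r--
l=0 r=5: -12+33=21 d=21 *, r--
l=0 r=4: -12+24=12 d=12 *, r--
l=0 r=3: -12+4=-8 d=8 *, l++
l=1 r=3: -8+4=-4 d=4 *, l++
l=2 r=3: -5+4=-1 d=1 *, l++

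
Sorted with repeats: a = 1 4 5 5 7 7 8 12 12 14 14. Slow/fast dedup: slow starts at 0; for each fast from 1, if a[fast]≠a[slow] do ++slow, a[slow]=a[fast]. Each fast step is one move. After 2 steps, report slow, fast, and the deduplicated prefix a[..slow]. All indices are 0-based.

slow=2, fast=3, prefix=[1, 4, 5]

slow=0 fast=1: a[fast]=4≠a[slow]=1 write a[1]=4, slow++,fast++
slow=1 fast=2: a[fast]=5≠a[slow]=4 write a[2]=5, slow++,fast++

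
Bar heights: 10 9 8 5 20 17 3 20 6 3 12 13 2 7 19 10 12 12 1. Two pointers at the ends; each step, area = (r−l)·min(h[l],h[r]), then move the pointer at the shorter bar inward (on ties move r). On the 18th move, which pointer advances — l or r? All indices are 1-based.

[1,19] min(10,1)*18=18 best=18 * → r--
[1,18] min(10,12)*17=170 best=170 * → l++
[2,18] min(9,12)*16=144 best=170 → l++
[3,18] min(8,12)*15=120 best=170 → l++
[4,18] min(5,12)*14=70 best=170 → l++
[5,18] min(20,12)*13=156 best=170 → r--
[5,17] min(20,12)*12=144 best=170 → r--
[5,16] min(20,10)*11=110 best=170 → r--
[5,15] min(20,19)*10=190 best=190 * → r--
[5,14] min(20,7)*9=63 best=190 → r--
[5,13] min(20,2)*8=16 best=190 → r--
[5,12] min(20,13)*7=91 best=190 → r--
[5,11] min(20,12)*6=72 best=190 → r--
[5,10] min(20,3)*5=15 best=190 → r--
[5,9] min(20,6)*4=24 best=190 → r--
[5,8] min(20,20)*3=60 best=190 → r--
[5,7] min(20,3)*2=6 best=190 → r--
[5,6] min(20,17)*1=17 best=190 → r--

r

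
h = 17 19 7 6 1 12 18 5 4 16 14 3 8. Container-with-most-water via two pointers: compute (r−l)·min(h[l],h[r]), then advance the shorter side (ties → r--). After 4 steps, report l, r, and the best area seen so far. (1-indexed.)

l=1 r=13: min(17,8)*12=96 best=96 *, r--
l=1 r=12: min(17,3)*11=33 best=96, r--
l=1 r=11: min(17,14)*10=140 best=140 *, r--
l=1 r=10: min(17,16)*9=144 best=144 *, r--

l=1, r=9, best area=144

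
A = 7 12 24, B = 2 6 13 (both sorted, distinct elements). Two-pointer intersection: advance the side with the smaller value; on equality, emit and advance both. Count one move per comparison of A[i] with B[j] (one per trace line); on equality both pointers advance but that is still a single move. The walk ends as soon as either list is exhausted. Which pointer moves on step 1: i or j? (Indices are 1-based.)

[i=1,j=1] 7>2 → j++

j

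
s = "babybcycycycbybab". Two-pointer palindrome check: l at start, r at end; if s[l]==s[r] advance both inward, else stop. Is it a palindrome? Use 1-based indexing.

palindrome

[1,17] 'b'=='b' → l++,r--
[2,16] 'a'=='a' → l++,r--
[3,15] 'b'=='b' → l++,r--
[4,14] 'y'=='y' → l++,r--
[5,13] 'b'=='b' → l++,r--
[6,12] 'c'=='c' → l++,r--
[7,11] 'y'=='y' → l++,r--
[8,10] 'c'=='c' → l++,r--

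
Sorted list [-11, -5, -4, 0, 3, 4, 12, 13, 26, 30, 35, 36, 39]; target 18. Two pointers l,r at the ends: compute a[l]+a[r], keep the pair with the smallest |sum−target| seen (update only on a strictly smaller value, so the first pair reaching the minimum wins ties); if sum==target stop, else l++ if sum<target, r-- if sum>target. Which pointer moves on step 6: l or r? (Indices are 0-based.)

r

[0,12] -11+39=28 d=10 * → r--
[0,11] -11+36=25 d=7 * → r--
[0,10] -11+35=24 d=6 * → r--
[0,9] -11+30=19 d=1 * → r--
[0,8] -11+26=15 d=3 → l++
[1,8] -5+26=21 d=3 → r--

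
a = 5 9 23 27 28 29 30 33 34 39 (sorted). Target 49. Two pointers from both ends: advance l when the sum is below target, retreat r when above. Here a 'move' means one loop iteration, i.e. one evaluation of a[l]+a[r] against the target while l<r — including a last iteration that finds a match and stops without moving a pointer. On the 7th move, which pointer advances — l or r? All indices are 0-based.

l=0 r=9: 5+39=44 <49, l++
l=1 r=9: 9+39=48 <49, l++
l=2 r=9: 23+39=62 >49, r--
l=2 r=8: 23+34=57 >49, r--
l=2 r=7: 23+33=56 >49, r--
l=2 r=6: 23+30=53 >49, r--
l=2 r=5: 23+29=52 >49, r--

r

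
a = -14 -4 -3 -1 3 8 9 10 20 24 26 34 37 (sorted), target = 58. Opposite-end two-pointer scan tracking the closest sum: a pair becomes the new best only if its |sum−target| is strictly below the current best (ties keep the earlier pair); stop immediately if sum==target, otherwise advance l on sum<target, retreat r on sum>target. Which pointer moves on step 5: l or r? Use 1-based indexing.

[1,13] -14+37=23 d=35 * → l++
[2,13] -4+37=33 d=25 * → l++
[3,13] -3+37=34 d=24 * → l++
[4,13] -1+37=36 d=22 * → l++
[5,13] 3+37=40 d=18 * → l++

l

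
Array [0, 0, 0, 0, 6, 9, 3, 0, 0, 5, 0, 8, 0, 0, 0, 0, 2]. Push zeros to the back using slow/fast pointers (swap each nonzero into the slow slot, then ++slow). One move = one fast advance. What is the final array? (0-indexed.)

[6, 9, 3, 5, 8, 2, 0, 0, 0, 0, 0, 0, 0, 0, 0, 0, 0]

(s=0,f=0) a[fast]=0 → fast++
(s=0,f=1) a[fast]=0 → fast++
(s=0,f=2) a[fast]=0 → fast++
(s=0,f=3) a[fast]=0 → fast++
(s=0,f=4) a[fast]=6≠0 swap→a[0]=6 → slow++,fast++
(s=1,f=5) a[fast]=9≠0 swap→a[1]=9 → slow++,fast++
(s=2,f=6) a[fast]=3≠0 swap→a[2]=3 → slow++,fast++
(s=3,f=7) a[fast]=0 → fast++
(s=3,f=8) a[fast]=0 → fast++
(s=3,f=9) a[fast]=5≠0 swap→a[3]=5 → slow++,fast++
(s=4,f=10) a[fast]=0 → fast++
(s=4,f=11) a[fast]=8≠0 swap→a[4]=8 → slow++,fast++
(s=5,f=12) a[fast]=0 → fast++
(s=5,f=13) a[fast]=0 → fast++
(s=5,f=14) a[fast]=0 → fast++
(s=5,f=15) a[fast]=0 → fast++
(s=5,f=16) a[fast]=2≠0 swap→a[5]=2 → slow++,fast++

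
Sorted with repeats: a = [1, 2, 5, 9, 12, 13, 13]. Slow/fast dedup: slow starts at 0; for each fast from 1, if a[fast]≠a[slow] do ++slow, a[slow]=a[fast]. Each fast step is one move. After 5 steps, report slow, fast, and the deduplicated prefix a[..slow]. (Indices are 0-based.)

(s=0,f=1) a[fast]=2≠a[slow]=1 write a[1]=2 → slow++,fast++
(s=1,f=2) a[fast]=5≠a[slow]=2 write a[2]=5 → slow++,fast++
(s=2,f=3) a[fast]=9≠a[slow]=5 write a[3]=9 → slow++,fast++
(s=3,f=4) a[fast]=12≠a[slow]=9 write a[4]=12 → slow++,fast++
(s=4,f=5) a[fast]=13≠a[slow]=12 write a[5]=13 → slow++,fast++

slow=5, fast=6, prefix=[1, 2, 5, 9, 12, 13]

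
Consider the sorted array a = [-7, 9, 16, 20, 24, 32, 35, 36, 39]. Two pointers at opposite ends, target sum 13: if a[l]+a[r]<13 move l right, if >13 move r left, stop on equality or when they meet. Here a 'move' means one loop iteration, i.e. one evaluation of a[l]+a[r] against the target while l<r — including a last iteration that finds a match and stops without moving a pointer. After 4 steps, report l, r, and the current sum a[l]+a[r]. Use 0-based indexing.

l=0, r=4, sum=17

[0,8] -7+39=32 >13 → r--
[0,7] -7+36=29 >13 → r--
[0,6] -7+35=28 >13 → r--
[0,5] -7+32=25 >13 → r--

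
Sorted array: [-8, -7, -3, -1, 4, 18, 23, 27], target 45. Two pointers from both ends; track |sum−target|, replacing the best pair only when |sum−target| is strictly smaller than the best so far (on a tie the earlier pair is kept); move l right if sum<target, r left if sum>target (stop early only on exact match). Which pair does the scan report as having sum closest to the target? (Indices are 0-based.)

l=0 r=7: -8+27=19 d=26 *, l++
l=1 r=7: -7+27=20 d=25 *, l++
l=2 r=7: -3+27=24 d=21 *, l++
l=3 r=7: -1+27=26 d=19 *, l++
l=4 r=7: 4+27=31 d=14 *, l++
l=5 r=7: 18+27=45 d=0 *, stop

pair (18, 27) with sum 45 (|Δ|=0)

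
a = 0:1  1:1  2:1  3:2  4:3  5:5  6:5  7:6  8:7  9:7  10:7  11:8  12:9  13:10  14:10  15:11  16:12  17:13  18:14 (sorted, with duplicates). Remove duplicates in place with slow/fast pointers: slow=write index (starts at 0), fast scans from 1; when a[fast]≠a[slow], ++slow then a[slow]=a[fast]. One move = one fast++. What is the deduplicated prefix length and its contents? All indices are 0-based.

slow=0 fast=1: a[fast]=1=a[slow] dup, fast++
slow=0 fast=2: a[fast]=1=a[slow] dup, fast++
slow=0 fast=3: a[fast]=2≠a[slow]=1 write a[1]=2, slow++,fast++
slow=1 fast=4: a[fast]=3≠a[slow]=2 write a[2]=3, slow++,fast++
slow=2 fast=5: a[fast]=5≠a[slow]=3 write a[3]=5, slow++,fast++
slow=3 fast=6: a[fast]=5=a[slow] dup, fast++
slow=3 fast=7: a[fast]=6≠a[slow]=5 write a[4]=6, slow++,fast++
slow=4 fast=8: a[fast]=7≠a[slow]=6 write a[5]=7, slow++,fast++
slow=5 fast=9: a[fast]=7=a[slow] dup, fast++
slow=5 fast=10: a[fast]=7=a[slow] dup, fast++
slow=5 fast=11: a[fast]=8≠a[slow]=7 write a[6]=8, slow++,fast++
slow=6 fast=12: a[fast]=9≠a[slow]=8 write a[7]=9, slow++,fast++
slow=7 fast=13: a[fast]=10≠a[slow]=9 write a[8]=10, slow++,fast++
slow=8 fast=14: a[fast]=10=a[slow] dup, fast++
slow=8 fast=15: a[fast]=11≠a[slow]=10 write a[9]=11, slow++,fast++
slow=9 fast=16: a[fast]=12≠a[slow]=11 write a[10]=12, slow++,fast++
slow=10 fast=17: a[fast]=13≠a[slow]=12 write a[11]=13, slow++,fast++
slow=11 fast=18: a[fast]=14≠a[slow]=13 write a[12]=14, slow++,fast++

length 13; prefix = [1, 2, 3, 5, 6, 7, 8, 9, 10, 11, 12, 13, 14]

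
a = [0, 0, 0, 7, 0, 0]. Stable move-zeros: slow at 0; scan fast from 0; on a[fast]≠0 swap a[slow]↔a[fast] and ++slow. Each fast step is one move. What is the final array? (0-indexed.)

(s=0,f=0) a[fast]=0 → fast++
(s=0,f=1) a[fast]=0 → fast++
(s=0,f=2) a[fast]=0 → fast++
(s=0,f=3) a[fast]=7≠0 swap→a[0]=7 → slow++,fast++
(s=1,f=4) a[fast]=0 → fast++
(s=1,f=5) a[fast]=0 → fast++

[7, 0, 0, 0, 0, 0]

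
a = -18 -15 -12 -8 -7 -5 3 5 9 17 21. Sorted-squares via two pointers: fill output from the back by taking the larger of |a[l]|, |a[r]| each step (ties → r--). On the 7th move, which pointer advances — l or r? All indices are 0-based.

l

l=0 r=10: |-18|<=|21| out[10]=441, r--
l=0 r=9: |-18|>|17| out[9]=324, l++
l=1 r=9: |-15|<=|17| out[8]=289, r--
l=1 r=8: |-15|>|9| out[7]=225, l++
l=2 r=8: |-12|>|9| out[6]=144, l++
l=3 r=8: |-8|<=|9| out[5]=81, r--
l=3 r=7: |-8|>|5| out[4]=64, l++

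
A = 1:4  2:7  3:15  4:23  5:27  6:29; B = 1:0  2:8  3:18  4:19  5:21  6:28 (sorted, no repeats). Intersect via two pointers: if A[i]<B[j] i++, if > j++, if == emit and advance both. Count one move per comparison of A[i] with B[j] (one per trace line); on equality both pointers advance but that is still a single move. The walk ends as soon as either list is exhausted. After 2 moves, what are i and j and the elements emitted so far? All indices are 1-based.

[i=1,j=1] 4>0 → j++
[i=1,j=2] 4<8 → i++

i=2, j=2, emitted=[]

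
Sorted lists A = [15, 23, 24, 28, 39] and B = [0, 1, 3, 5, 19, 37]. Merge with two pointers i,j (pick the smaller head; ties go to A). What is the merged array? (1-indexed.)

[i=1,j=1] A[i]=15>B[j]=0 take 0 → j++
[i=1,j=2] A[i]=15>B[j]=1 take 1 → j++
[i=1,j=3] A[i]=15>B[j]=3 take 3 → j++
[i=1,j=4] A[i]=15>B[j]=5 take 5 → j++
[i=1,j=5] A[i]=15<=B[j]=19 take 15 → i++
[i=2,j=5] A[i]=23>B[j]=19 take 19 → j++
[i=2,j=6] A[i]=23<=B[j]=37 take 23 → i++
[i=3,j=6] A[i]=24<=B[j]=37 take 24 → i++
[i=4,j=6] A[i]=28<=B[j]=37 take 28 → i++
[i=5,j=6] A[i]=39>B[j]=37 take 37 → j++
[i=5,j=7] B done, take A[i]=39 → i++

[0, 1, 3, 5, 15, 19, 23, 24, 28, 37, 39]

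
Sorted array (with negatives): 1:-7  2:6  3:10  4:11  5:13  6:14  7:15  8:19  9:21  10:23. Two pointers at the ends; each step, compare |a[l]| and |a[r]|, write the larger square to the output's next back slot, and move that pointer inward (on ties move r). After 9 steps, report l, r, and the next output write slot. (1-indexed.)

[1,10] |-7|<=|23| out[10]=529 → r--
[1,9] |-7|<=|21| out[9]=441 → r--
[1,8] |-7|<=|19| out[8]=361 → r--
[1,7] |-7|<=|15| out[7]=225 → r--
[1,6] |-7|<=|14| out[6]=196 → r--
[1,5] |-7|<=|13| out[5]=169 → r--
[1,4] |-7|<=|11| out[4]=121 → r--
[1,3] |-7|<=|10| out[3]=100 → r--
[1,2] |-7|>|6| out[2]=49 → l++

l=2, r=2, next write slot=1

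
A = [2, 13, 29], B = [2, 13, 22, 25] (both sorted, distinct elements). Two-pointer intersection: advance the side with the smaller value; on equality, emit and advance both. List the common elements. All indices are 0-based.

intersection = [2, 13]

i=0 j=0: 2==2 emit, i++,j++
i=1 j=1: 13==13 emit, i++,j++
i=2 j=2: 29>22, j++
i=2 j=3: 29>25, j++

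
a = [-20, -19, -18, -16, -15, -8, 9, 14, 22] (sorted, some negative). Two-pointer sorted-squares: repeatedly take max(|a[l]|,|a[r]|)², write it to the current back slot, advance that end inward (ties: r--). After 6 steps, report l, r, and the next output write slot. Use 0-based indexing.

l=5, r=7, next write slot=2

l=0 r=8: |-20|<=|22| out[8]=484, r--
l=0 r=7: |-20|>|14| out[7]=400, l++
l=1 r=7: |-19|>|14| out[6]=361, l++
l=2 r=7: |-18|>|14| out[5]=324, l++
l=3 r=7: |-16|>|14| out[4]=256, l++
l=4 r=7: |-15|>|14| out[3]=225, l++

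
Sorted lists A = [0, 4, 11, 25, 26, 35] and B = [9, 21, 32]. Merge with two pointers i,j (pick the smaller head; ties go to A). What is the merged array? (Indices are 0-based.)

[0, 4, 9, 11, 21, 25, 26, 32, 35]

[i=0,j=0] A[i]=0<=B[j]=9 take 0 → i++
[i=1,j=0] A[i]=4<=B[j]=9 take 4 → i++
[i=2,j=0] A[i]=11>B[j]=9 take 9 → j++
[i=2,j=1] A[i]=11<=B[j]=21 take 11 → i++
[i=3,j=1] A[i]=25>B[j]=21 take 21 → j++
[i=3,j=2] A[i]=25<=B[j]=32 take 25 → i++
[i=4,j=2] A[i]=26<=B[j]=32 take 26 → i++
[i=5,j=2] A[i]=35>B[j]=32 take 32 → j++
[i=5,j=3] B done, take A[i]=35 → i++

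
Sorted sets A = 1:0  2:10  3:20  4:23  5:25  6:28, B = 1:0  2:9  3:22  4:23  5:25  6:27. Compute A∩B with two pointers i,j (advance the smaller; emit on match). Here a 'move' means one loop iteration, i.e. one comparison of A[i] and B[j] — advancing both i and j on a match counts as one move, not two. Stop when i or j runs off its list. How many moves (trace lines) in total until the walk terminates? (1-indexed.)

8 moves

[i=1,j=1] 0==0 emit → i++,j++
[i=2,j=2] 10>9 → j++
[i=2,j=3] 10<22 → i++
[i=3,j=3] 20<22 → i++
[i=4,j=3] 23>22 → j++
[i=4,j=4] 23==23 emit → i++,j++
[i=5,j=5] 25==25 emit → i++,j++
[i=6,j=6] 28>27 → j++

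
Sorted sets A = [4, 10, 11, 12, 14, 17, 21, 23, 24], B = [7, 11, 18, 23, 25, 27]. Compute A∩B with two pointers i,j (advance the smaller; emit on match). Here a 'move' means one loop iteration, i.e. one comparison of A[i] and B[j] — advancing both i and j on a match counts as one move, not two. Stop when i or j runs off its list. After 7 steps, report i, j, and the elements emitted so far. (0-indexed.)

i=0 j=0: 4<7, i++
i=1 j=0: 10>7, j++
i=1 j=1: 10<11, i++
i=2 j=1: 11==11 emit, i++,j++
i=3 j=2: 12<18, i++
i=4 j=2: 14<18, i++
i=5 j=2: 17<18, i++

i=6, j=2, emitted=[11]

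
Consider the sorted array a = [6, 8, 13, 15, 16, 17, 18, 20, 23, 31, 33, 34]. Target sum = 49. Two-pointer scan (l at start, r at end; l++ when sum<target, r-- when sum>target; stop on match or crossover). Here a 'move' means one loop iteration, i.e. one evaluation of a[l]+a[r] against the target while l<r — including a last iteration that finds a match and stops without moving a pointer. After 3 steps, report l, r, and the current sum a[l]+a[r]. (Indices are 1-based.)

[1,12] 6+34=40 <49 → l++
[2,12] 8+34=42 <49 → l++
[3,12] 13+34=47 <49 → l++

l=4, r=12, sum=49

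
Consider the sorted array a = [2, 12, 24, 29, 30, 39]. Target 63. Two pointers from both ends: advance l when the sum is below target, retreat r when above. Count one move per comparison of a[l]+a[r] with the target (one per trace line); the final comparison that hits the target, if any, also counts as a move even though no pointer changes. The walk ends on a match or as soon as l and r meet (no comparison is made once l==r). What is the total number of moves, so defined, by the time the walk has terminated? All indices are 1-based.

[1,6] 2+39=41 <63 → l++
[2,6] 12+39=51 <63 → l++
[3,6] 24+39=63 → found

3 moves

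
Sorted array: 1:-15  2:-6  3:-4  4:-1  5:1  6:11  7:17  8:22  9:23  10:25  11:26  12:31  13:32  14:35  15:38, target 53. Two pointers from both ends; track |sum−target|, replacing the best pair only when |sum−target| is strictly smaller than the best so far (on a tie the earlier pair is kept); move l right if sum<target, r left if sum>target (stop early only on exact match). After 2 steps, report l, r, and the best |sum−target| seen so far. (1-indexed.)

l=3, r=15, best |Δ|=21

l=1 r=15: -15+38=23 d=30 *, l++
l=2 r=15: -6+38=32 d=21 *, l++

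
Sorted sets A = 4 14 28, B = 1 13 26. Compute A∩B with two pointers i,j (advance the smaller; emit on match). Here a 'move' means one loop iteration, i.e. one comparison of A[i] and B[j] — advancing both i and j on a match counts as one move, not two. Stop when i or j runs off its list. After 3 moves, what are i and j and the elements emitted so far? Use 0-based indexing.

i=0 j=0: 4>1, j++
i=0 j=1: 4<13, i++
i=1 j=1: 14>13, j++

i=1, j=2, emitted=[]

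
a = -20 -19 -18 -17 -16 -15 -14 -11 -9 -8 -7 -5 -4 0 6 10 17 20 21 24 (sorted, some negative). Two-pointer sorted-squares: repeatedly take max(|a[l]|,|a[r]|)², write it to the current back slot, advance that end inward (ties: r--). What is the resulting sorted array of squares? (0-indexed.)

[0, 16, 25, 36, 49, 64, 81, 100, 121, 196, 225, 256, 289, 289, 324, 361, 400, 400, 441, 576]

l=0 r=19: |-20|<=|24| out[19]=576, r--
l=0 r=18: |-20|<=|21| out[18]=441, r--
l=0 r=17: |-20|<=|20| out[17]=400, r--
l=0 r=16: |-20|>|17| out[16]=400, l++
l=1 r=16: |-19|>|17| out[15]=361, l++
l=2 r=16: |-18|>|17| out[14]=324, l++
l=3 r=16: |-17|<=|17| out[13]=289, r--
l=3 r=15: |-17|>|10| out[12]=289, l++
l=4 r=15: |-16|>|10| out[11]=256, l++
l=5 r=15: |-15|>|10| out[10]=225, l++
l=6 r=15: |-14|>|10| out[9]=196, l++
l=7 r=15: |-11|>|10| out[8]=121, l++
l=8 r=15: |-9|<=|10| out[7]=100, r--
l=8 r=14: |-9|>|6| out[6]=81, l++
l=9 r=14: |-8|>|6| out[5]=64, l++
l=10 r=14: |-7|>|6| out[4]=49, l++
l=11 r=14: |-5|<=|6| out[3]=36, r--
l=11 r=13: |-5|>|0| out[2]=25, l++
l=12 r=13: |-4|>|0| out[1]=16, l++
l=13 r=13: |0|<=|0| out[0]=0, r--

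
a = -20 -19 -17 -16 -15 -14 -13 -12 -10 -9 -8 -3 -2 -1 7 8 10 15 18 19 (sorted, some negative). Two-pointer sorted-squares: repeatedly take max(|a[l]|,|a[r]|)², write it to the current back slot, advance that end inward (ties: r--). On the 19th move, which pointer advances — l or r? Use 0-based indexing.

[0,19] |-20|>|19| out[19]=400 → l++
[1,19] |-19|<=|19| out[18]=361 → r--
[1,18] |-19|>|18| out[17]=361 → l++
[2,18] |-17|<=|18| out[16]=324 → r--
[2,17] |-17|>|15| out[15]=289 → l++
[3,17] |-16|>|15| out[14]=256 → l++
[4,17] |-15|<=|15| out[13]=225 → r--
[4,16] |-15|>|10| out[12]=225 → l++
[5,16] |-14|>|10| out[11]=196 → l++
[6,16] |-13|>|10| out[10]=169 → l++
[7,16] |-12|>|10| out[9]=144 → l++
[8,16] |-10|<=|10| out[8]=100 → r--
[8,15] |-10|>|8| out[7]=100 → l++
[9,15] |-9|>|8| out[6]=81 → l++
[10,15] |-8|<=|8| out[5]=64 → r--
[10,14] |-8|>|7| out[4]=64 → l++
[11,14] |-3|<=|7| out[3]=49 → r--
[11,13] |-3|>|-1| out[2]=9 → l++
[12,13] |-2|>|-1| out[1]=4 → l++

l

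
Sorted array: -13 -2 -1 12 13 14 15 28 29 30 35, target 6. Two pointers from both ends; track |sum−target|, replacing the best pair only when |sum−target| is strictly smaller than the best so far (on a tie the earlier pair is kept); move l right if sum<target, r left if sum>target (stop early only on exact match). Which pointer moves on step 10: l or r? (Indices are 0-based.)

[0,10] -13+35=22 d=16 * → r--
[0,9] -13+30=17 d=11 * → r--
[0,8] -13+29=16 d=10 * → r--
[0,7] -13+28=15 d=9 * → r--
[0,6] -13+15=2 d=4 * → l++
[1,6] -2+15=13 d=7 → r--
[1,5] -2+14=12 d=6 → r--
[1,4] -2+13=11 d=5 → r--
[1,3] -2+12=10 d=4 → r--
[1,2] -2+-1=-3 d=9 → l++

l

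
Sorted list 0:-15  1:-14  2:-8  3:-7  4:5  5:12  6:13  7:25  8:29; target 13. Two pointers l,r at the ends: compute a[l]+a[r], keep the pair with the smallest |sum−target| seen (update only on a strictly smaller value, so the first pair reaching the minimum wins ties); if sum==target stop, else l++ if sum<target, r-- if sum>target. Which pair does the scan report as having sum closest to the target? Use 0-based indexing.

pair (-15, 29) with sum 14 (|Δ|=1)

[0,8] -15+29=14 d=1 * → r--
[0,7] -15+25=10 d=3 → l++
[1,7] -14+25=11 d=2 → l++
[2,7] -8+25=17 d=4 → r--
[2,6] -8+13=5 d=8 → l++
[3,6] -7+13=6 d=7 → l++
[4,6] 5+13=18 d=5 → r--
[4,5] 5+12=17 d=4 → r--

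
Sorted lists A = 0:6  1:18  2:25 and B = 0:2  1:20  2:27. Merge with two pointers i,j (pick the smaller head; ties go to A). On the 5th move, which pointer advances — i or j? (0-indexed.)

i=0 j=0: A[i]=6>B[j]=2 take 2, j++
i=0 j=1: A[i]=6<=B[j]=20 take 6, i++
i=1 j=1: A[i]=18<=B[j]=20 take 18, i++
i=2 j=1: A[i]=25>B[j]=20 take 20, j++
i=2 j=2: A[i]=25<=B[j]=27 take 25, i++

i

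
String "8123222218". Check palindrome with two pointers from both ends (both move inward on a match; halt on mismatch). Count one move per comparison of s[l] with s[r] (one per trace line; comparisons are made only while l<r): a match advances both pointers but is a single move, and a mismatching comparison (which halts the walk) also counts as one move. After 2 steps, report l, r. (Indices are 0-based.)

l=2, r=7

l=0 r=9: '8'=='8', l++,r--
l=1 r=8: '1'=='1', l++,r--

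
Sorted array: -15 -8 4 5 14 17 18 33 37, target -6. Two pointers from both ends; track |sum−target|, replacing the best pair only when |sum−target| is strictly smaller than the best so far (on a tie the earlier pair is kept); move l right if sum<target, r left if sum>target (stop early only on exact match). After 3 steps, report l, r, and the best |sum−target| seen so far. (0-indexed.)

l=0, r=5, best |Δ|=9

l=0 r=8: -15+37=22 d=28 *, r--
l=0 r=7: -15+33=18 d=24 *, r--
l=0 r=6: -15+18=3 d=9 *, r--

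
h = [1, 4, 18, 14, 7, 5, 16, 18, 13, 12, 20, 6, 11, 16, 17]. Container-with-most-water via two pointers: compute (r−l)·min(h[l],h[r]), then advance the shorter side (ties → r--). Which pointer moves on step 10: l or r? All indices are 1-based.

l

[1,15] min(1,17)*14=14 best=14 * → l++
[2,15] min(4,17)*13=52 best=52 * → l++
[3,15] min(18,17)*12=204 best=204 * → r--
[3,14] min(18,16)*11=176 best=204 → r--
[3,13] min(18,11)*10=110 best=204 → r--
[3,12] min(18,6)*9=54 best=204 → r--
[3,11] min(18,20)*8=144 best=204 → l++
[4,11] min(14,20)*7=98 best=204 → l++
[5,11] min(7,20)*6=42 best=204 → l++
[6,11] min(5,20)*5=25 best=204 → l++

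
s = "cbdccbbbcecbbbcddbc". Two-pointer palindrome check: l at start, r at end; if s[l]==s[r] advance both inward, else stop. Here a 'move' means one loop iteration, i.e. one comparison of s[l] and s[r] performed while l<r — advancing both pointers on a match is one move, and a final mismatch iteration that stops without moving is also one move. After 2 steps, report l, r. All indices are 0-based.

[0,18] 'c'=='c' → l++,r--
[1,17] 'b'=='b' → l++,r--

l=2, r=16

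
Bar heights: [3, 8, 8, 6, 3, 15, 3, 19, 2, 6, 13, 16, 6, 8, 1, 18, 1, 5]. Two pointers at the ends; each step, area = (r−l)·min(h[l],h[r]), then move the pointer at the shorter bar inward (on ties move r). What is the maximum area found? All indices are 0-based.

[0,17] min(3,5)*17=51 best=51 * → l++
[1,17] min(8,5)*16=80 best=80 * → r--
[1,16] min(8,1)*15=15 best=80 → r--
[1,15] min(8,18)*14=112 best=112 * → l++
[2,15] min(8,18)*13=104 best=112 → l++
[3,15] min(6,18)*12=72 best=112 → l++
[4,15] min(3,18)*11=33 best=112 → l++
[5,15] min(15,18)*10=150 best=150 * → l++
[6,15] min(3,18)*9=27 best=150 → l++
[7,15] min(19,18)*8=144 best=150 → r--
[7,14] min(19,1)*7=7 best=150 → r--
[7,13] min(19,8)*6=48 best=150 → r--
[7,12] min(19,6)*5=30 best=150 → r--
[7,11] min(19,16)*4=64 best=150 → r--
[7,10] min(19,13)*3=39 best=150 → r--
[7,9] min(19,6)*2=12 best=150 → r--
[7,8] min(19,2)*1=2 best=150 → r--

max area = 150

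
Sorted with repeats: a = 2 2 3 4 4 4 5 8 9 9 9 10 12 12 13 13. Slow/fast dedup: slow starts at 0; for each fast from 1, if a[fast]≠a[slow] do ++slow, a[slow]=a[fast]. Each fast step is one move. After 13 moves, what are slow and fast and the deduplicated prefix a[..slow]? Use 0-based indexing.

slow=0 fast=1: a[fast]=2=a[slow] dup, fast++
slow=0 fast=2: a[fast]=3≠a[slow]=2 write a[1]=3, slow++,fast++
slow=1 fast=3: a[fast]=4≠a[slow]=3 write a[2]=4, slow++,fast++
slow=2 fast=4: a[fast]=4=a[slow] dup, fast++
slow=2 fast=5: a[fast]=4=a[slow] dup, fast++
slow=2 fast=6: a[fast]=5≠a[slow]=4 write a[3]=5, slow++,fast++
slow=3 fast=7: a[fast]=8≠a[slow]=5 write a[4]=8, slow++,fast++
slow=4 fast=8: a[fast]=9≠a[slow]=8 write a[5]=9, slow++,fast++
slow=5 fast=9: a[fast]=9=a[slow] dup, fast++
slow=5 fast=10: a[fast]=9=a[slow] dup, fast++
slow=5 fast=11: a[fast]=10≠a[slow]=9 write a[6]=10, slow++,fast++
slow=6 fast=12: a[fast]=12≠a[slow]=10 write a[7]=12, slow++,fast++
slow=7 fast=13: a[fast]=12=a[slow] dup, fast++

slow=7, fast=14, prefix=[2, 3, 4, 5, 8, 9, 10, 12]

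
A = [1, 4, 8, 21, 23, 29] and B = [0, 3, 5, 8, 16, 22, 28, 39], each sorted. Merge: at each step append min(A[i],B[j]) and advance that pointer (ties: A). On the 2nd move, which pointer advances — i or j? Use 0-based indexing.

i=0 j=0: A[i]=1>B[j]=0 take 0, j++
i=0 j=1: A[i]=1<=B[j]=3 take 1, i++

i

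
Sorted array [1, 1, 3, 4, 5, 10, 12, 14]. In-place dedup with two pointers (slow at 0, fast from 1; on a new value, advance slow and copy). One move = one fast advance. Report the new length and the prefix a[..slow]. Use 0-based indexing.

slow=0 fast=1: a[fast]=1=a[slow] dup, fast++
slow=0 fast=2: a[fast]=3≠a[slow]=1 write a[1]=3, slow++,fast++
slow=1 fast=3: a[fast]=4≠a[slow]=3 write a[2]=4, slow++,fast++
slow=2 fast=4: a[fast]=5≠a[slow]=4 write a[3]=5, slow++,fast++
slow=3 fast=5: a[fast]=10≠a[slow]=5 write a[4]=10, slow++,fast++
slow=4 fast=6: a[fast]=12≠a[slow]=10 write a[5]=12, slow++,fast++
slow=5 fast=7: a[fast]=14≠a[slow]=12 write a[6]=14, slow++,fast++

length 7; prefix = [1, 3, 4, 5, 10, 12, 14]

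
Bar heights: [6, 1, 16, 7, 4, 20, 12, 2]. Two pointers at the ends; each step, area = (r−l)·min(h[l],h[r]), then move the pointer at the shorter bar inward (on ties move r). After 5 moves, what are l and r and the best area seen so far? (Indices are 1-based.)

[1,8] min(6,2)*7=14 best=14 * → r--
[1,7] min(6,12)*6=36 best=36 * → l++
[2,7] min(1,12)*5=5 best=36 → l++
[3,7] min(16,12)*4=48 best=48 * → r--
[3,6] min(16,20)*3=48 best=48 → l++

l=4, r=6, best area=48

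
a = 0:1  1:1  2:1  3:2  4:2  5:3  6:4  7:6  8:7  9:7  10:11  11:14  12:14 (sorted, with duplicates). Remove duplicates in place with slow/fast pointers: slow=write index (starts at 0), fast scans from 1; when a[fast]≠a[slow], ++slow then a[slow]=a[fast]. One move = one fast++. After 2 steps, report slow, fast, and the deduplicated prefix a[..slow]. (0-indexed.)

slow=0 fast=1: a[fast]=1=a[slow] dup, fast++
slow=0 fast=2: a[fast]=1=a[slow] dup, fast++

slow=0, fast=3, prefix=[1]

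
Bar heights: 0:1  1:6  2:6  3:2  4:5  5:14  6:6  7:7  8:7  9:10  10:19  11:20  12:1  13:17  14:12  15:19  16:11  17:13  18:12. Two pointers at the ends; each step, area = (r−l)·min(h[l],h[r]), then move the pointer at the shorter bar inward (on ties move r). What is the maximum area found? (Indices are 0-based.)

max area = 156

l=0 r=18: min(1,12)*18=18 best=18 *, l++
l=1 r=18: min(6,12)*17=102 best=102 *, l++
l=2 r=18: min(6,12)*16=96 best=102, l++
l=3 r=18: min(2,12)*15=30 best=102, l++
l=4 r=18: min(5,12)*14=70 best=102, l++
l=5 r=18: min(14,12)*13=156 best=156 *, r--
l=5 r=17: min(14,13)*12=156 best=156, r--
l=5 r=16: min(14,11)*11=121 best=156, r--
l=5 r=15: min(14,19)*10=140 best=156, l++
l=6 r=15: min(6,19)*9=54 best=156, l++
l=7 r=15: min(7,19)*8=56 best=156, l++
l=8 r=15: min(7,19)*7=49 best=156, l++
l=9 r=15: min(10,19)*6=60 best=156, l++
l=10 r=15: min(19,19)*5=95 best=156, r--
l=10 r=14: min(19,12)*4=48 best=156, r--
l=10 r=13: min(19,17)*3=51 best=156, r--
l=10 r=12: min(19,1)*2=2 best=156, r--
l=10 r=11: min(19,20)*1=19 best=156, l++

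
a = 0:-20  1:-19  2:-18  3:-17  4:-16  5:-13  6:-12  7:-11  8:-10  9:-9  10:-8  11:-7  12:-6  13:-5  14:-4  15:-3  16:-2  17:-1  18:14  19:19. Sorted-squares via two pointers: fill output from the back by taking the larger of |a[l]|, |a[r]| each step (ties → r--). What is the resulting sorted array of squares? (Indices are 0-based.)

[0,19] |-20|>|19| out[19]=400 → l++
[1,19] |-19|<=|19| out[18]=361 → r--
[1,18] |-19|>|14| out[17]=361 → l++
[2,18] |-18|>|14| out[16]=324 → l++
[3,18] |-17|>|14| out[15]=289 → l++
[4,18] |-16|>|14| out[14]=256 → l++
[5,18] |-13|<=|14| out[13]=196 → r--
[5,17] |-13|>|-1| out[12]=169 → l++
[6,17] |-12|>|-1| out[11]=144 → l++
[7,17] |-11|>|-1| out[10]=121 → l++
[8,17] |-10|>|-1| out[9]=100 → l++
[9,17] |-9|>|-1| out[8]=81 → l++
[10,17] |-8|>|-1| out[7]=64 → l++
[11,17] |-7|>|-1| out[6]=49 → l++
[12,17] |-6|>|-1| out[5]=36 → l++
[13,17] |-5|>|-1| out[4]=25 → l++
[14,17] |-4|>|-1| out[3]=16 → l++
[15,17] |-3|>|-1| out[2]=9 → l++
[16,17] |-2|>|-1| out[1]=4 → l++
[17,17] |-1|<=|-1| out[0]=1 → r--

[1, 4, 9, 16, 25, 36, 49, 64, 81, 100, 121, 144, 169, 196, 256, 289, 324, 361, 361, 400]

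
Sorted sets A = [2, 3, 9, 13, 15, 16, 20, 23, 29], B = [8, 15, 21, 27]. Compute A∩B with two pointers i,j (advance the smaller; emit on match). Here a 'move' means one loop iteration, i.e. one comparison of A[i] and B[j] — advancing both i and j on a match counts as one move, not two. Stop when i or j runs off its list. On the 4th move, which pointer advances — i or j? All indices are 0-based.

i

[i=0,j=0] 2<8 → i++
[i=1,j=0] 3<8 → i++
[i=2,j=0] 9>8 → j++
[i=2,j=1] 9<15 → i++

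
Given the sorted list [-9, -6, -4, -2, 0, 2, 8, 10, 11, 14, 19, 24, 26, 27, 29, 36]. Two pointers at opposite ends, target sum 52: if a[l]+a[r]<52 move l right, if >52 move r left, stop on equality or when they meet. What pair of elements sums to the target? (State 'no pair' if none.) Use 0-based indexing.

no pair

l=0 r=15: -9+36=27 <52, l++
l=1 r=15: -6+36=30 <52, l++
l=2 r=15: -4+36=32 <52, l++
l=3 r=15: -2+36=34 <52, l++
l=4 r=15: 0+36=36 <52, l++
l=5 r=15: 2+36=38 <52, l++
l=6 r=15: 8+36=44 <52, l++
l=7 r=15: 10+36=46 <52, l++
l=8 r=15: 11+36=47 <52, l++
l=9 r=15: 14+36=50 <52, l++
l=10 r=15: 19+36=55 >52, r--
l=10 r=14: 19+29=48 <52, l++
l=11 r=14: 24+29=53 >52, r--
l=11 r=13: 24+27=51 <52, l++
l=12 r=13: 26+27=53 >52, r--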